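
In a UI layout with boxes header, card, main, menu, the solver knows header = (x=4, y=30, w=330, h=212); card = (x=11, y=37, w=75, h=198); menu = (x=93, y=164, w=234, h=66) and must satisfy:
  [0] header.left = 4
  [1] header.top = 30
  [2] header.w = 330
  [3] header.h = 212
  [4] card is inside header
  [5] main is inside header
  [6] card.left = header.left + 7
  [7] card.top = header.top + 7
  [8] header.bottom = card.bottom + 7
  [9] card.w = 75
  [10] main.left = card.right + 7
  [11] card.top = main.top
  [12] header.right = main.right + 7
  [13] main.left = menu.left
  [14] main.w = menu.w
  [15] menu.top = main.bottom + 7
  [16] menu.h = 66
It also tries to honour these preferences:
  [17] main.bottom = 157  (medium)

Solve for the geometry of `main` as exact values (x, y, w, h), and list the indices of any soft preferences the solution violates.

1. main.x = 93  [main.left = card.right + 7]
2. main.y = 37  [card.top = main.top]
3. main.w = 234  [header.right = main.right + 7]
4. main.h = 120  [menu.top = main.bottom + 7]

main = (x=93, y=37, w=234, h=120)
violated soft preferences: none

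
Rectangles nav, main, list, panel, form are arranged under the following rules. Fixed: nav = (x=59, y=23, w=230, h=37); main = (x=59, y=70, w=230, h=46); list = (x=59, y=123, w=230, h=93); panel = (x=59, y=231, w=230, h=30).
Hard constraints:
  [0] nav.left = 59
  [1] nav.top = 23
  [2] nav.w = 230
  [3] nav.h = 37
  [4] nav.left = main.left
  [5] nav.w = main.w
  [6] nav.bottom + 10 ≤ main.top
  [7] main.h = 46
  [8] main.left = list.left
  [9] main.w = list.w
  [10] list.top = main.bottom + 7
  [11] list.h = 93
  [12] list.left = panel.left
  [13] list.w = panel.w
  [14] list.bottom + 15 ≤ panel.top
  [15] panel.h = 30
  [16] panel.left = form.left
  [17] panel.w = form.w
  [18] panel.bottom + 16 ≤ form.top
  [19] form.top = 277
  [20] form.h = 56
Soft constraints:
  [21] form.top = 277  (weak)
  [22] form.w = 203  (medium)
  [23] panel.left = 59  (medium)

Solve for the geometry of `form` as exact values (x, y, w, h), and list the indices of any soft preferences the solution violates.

form = (x=59, y=277, w=230, h=56)
violated soft preferences: 22

1. form.x = 59  [panel.left = form.left]
2. form.w = 230  [panel.w = form.w]
3. form.y = 277  [form.top = 277]
4. form.h = 56  [form.h = 56]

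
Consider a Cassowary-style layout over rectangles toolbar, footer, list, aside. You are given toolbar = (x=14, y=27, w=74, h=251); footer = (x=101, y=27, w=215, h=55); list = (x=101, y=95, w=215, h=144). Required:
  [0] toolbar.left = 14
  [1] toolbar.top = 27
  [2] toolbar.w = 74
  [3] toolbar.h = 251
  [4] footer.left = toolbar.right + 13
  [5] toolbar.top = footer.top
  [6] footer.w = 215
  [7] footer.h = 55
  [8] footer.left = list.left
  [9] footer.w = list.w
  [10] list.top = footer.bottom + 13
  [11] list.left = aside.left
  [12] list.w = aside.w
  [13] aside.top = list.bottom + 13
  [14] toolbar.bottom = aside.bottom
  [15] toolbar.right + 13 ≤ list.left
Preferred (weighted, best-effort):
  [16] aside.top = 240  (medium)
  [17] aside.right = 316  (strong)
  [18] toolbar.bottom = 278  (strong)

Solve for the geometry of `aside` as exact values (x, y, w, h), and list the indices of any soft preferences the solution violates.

aside = (x=101, y=252, w=215, h=26)
violated soft preferences: 16

1. aside.x = 101  [list.left = aside.left]
2. aside.w = 215  [list.w = aside.w]
3. aside.y = 252  [aside.top = list.bottom + 13]
4. aside.h = 26  [toolbar.bottom = aside.bottom]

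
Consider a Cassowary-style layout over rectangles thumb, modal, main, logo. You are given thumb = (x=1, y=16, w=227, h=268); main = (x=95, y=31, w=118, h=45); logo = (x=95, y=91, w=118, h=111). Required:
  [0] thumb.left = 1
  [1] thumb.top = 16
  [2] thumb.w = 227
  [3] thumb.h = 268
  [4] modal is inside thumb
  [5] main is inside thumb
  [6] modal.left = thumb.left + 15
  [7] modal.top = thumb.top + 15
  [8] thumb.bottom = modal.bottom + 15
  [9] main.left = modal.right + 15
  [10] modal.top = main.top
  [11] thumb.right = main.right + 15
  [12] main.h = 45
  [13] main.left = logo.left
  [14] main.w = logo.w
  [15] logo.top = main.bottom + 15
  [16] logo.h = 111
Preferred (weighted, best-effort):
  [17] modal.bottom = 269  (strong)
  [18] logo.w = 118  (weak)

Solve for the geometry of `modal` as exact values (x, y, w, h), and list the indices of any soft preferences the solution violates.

1. modal.x = 16  [modal.left = thumb.left + 15]
2. modal.y = 31  [modal.top = thumb.top + 15]
3. modal.h = 238  [thumb.bottom = modal.bottom + 15]
4. modal.w = 64  [main.left = modal.right + 15]

modal = (x=16, y=31, w=64, h=238)
violated soft preferences: none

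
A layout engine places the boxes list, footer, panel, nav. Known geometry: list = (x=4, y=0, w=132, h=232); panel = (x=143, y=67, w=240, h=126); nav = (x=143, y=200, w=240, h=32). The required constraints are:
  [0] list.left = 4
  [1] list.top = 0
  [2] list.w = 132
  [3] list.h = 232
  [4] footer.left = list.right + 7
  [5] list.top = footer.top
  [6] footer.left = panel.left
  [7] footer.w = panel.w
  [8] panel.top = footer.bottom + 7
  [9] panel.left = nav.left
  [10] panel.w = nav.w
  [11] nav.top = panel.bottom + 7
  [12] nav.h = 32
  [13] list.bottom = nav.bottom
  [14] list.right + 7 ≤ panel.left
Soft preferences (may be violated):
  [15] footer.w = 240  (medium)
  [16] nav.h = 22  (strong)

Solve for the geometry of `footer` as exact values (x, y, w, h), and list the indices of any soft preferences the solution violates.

footer = (x=143, y=0, w=240, h=60)
violated soft preferences: 16

1. footer.x = 143  [footer.left = list.right + 7]
2. footer.y = 0  [list.top = footer.top]
3. footer.w = 240  [footer.w = panel.w]
4. footer.h = 60  [panel.top = footer.bottom + 7]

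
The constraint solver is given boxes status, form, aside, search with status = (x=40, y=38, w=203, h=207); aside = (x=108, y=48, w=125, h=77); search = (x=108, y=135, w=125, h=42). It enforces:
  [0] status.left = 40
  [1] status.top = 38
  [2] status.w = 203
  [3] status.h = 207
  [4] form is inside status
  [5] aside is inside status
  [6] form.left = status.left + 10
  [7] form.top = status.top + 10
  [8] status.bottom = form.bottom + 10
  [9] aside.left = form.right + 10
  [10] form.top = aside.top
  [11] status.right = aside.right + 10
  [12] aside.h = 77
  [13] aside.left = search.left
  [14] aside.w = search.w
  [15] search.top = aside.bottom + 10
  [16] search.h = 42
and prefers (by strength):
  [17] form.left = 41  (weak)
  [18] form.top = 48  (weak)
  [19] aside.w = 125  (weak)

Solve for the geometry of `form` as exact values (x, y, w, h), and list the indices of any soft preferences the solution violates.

1. form.x = 50  [form.left = status.left + 10]
2. form.y = 48  [form.top = status.top + 10]
3. form.h = 187  [status.bottom = form.bottom + 10]
4. form.w = 48  [aside.left = form.right + 10]

form = (x=50, y=48, w=48, h=187)
violated soft preferences: 17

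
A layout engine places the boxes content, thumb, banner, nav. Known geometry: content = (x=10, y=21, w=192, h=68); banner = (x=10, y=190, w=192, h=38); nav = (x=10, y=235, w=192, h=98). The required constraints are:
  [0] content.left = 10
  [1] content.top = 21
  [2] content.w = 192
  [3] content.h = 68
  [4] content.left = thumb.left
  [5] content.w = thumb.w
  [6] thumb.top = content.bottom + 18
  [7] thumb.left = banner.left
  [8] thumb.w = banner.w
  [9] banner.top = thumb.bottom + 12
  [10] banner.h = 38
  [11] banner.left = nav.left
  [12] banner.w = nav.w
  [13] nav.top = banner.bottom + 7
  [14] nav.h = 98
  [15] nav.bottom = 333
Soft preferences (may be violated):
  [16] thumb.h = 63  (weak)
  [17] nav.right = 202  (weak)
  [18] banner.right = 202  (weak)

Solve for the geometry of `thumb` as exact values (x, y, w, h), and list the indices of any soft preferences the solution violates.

thumb = (x=10, y=107, w=192, h=71)
violated soft preferences: 16

1. thumb.x = 10  [content.left = thumb.left]
2. thumb.w = 192  [content.w = thumb.w]
3. thumb.y = 107  [thumb.top = content.bottom + 18]
4. thumb.h = 71  [banner.top = thumb.bottom + 12]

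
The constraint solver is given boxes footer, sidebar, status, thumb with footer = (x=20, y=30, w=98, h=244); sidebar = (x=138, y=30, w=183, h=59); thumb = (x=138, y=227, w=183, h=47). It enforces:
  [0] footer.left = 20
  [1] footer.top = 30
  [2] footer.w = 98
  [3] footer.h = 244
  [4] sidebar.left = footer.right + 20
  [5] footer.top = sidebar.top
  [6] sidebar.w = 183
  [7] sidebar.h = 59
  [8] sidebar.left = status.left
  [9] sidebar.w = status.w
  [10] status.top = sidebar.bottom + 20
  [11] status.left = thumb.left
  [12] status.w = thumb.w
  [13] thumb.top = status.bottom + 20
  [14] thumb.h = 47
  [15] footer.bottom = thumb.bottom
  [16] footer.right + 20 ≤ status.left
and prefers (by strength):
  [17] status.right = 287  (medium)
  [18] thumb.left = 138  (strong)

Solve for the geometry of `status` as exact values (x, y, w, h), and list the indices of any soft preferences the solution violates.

1. status.x = 138  [sidebar.left = status.left]
2. status.w = 183  [sidebar.w = status.w]
3. status.y = 109  [status.top = sidebar.bottom + 20]
4. status.h = 98  [thumb.top = status.bottom + 20]

status = (x=138, y=109, w=183, h=98)
violated soft preferences: 17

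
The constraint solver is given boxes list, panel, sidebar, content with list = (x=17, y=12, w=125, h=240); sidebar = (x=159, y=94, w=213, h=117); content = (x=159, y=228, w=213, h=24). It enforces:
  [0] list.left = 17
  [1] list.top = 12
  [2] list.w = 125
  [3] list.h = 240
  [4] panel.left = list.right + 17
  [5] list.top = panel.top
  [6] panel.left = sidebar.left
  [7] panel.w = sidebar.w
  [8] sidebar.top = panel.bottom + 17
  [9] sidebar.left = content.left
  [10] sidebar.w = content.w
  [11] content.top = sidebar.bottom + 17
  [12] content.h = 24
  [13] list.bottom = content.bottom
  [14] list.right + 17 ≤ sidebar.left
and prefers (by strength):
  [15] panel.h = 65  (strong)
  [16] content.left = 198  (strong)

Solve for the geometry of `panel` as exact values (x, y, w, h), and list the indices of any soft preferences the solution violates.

panel = (x=159, y=12, w=213, h=65)
violated soft preferences: 16

1. panel.x = 159  [panel.left = list.right + 17]
2. panel.y = 12  [list.top = panel.top]
3. panel.w = 213  [panel.w = sidebar.w]
4. panel.h = 65  [sidebar.top = panel.bottom + 17]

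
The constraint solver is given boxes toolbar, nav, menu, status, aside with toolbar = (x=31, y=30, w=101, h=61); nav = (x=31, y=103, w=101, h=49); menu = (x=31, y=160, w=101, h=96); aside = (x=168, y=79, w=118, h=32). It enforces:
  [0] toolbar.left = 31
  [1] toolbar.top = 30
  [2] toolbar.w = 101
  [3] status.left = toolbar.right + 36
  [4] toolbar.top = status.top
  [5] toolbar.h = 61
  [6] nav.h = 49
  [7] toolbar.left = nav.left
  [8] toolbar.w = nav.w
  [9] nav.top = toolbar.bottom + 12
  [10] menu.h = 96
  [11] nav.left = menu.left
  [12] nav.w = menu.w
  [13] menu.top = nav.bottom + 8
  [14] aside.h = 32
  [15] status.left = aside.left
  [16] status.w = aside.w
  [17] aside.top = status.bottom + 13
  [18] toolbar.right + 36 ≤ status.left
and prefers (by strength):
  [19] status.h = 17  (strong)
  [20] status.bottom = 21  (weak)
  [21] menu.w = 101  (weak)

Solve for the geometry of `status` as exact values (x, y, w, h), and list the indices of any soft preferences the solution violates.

status = (x=168, y=30, w=118, h=36)
violated soft preferences: 19, 20

1. status.x = 168  [status.left = toolbar.right + 36]
2. status.y = 30  [toolbar.top = status.top]
3. status.w = 118  [status.w = aside.w]
4. status.h = 36  [aside.top = status.bottom + 13]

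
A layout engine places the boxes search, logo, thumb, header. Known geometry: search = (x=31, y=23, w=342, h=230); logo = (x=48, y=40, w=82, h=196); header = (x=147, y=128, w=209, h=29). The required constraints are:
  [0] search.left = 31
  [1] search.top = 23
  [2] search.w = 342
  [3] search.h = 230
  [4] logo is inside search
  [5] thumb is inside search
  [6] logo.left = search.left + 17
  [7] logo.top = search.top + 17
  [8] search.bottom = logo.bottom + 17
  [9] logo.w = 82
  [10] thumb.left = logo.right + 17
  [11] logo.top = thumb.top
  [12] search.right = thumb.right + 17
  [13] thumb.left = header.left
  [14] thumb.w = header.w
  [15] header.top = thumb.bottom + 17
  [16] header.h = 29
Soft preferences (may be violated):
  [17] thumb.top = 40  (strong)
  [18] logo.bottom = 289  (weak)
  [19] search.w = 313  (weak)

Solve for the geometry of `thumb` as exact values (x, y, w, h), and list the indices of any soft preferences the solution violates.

thumb = (x=147, y=40, w=209, h=71)
violated soft preferences: 18, 19

1. thumb.x = 147  [thumb.left = logo.right + 17]
2. thumb.y = 40  [logo.top = thumb.top]
3. thumb.w = 209  [search.right = thumb.right + 17]
4. thumb.h = 71  [header.top = thumb.bottom + 17]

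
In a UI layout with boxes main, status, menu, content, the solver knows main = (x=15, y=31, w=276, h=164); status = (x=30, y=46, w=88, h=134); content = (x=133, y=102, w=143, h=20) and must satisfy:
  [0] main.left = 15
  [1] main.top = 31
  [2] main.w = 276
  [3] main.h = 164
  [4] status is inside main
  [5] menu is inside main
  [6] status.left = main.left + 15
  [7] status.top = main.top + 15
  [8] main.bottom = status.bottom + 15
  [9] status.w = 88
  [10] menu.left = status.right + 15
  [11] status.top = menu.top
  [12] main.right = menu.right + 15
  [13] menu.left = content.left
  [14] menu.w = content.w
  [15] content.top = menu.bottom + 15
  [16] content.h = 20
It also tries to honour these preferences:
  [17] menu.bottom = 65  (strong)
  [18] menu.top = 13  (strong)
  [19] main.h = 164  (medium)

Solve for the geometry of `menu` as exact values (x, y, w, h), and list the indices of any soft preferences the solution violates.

1. menu.x = 133  [menu.left = status.right + 15]
2. menu.y = 46  [status.top = menu.top]
3. menu.w = 143  [main.right = menu.right + 15]
4. menu.h = 41  [content.top = menu.bottom + 15]

menu = (x=133, y=46, w=143, h=41)
violated soft preferences: 17, 18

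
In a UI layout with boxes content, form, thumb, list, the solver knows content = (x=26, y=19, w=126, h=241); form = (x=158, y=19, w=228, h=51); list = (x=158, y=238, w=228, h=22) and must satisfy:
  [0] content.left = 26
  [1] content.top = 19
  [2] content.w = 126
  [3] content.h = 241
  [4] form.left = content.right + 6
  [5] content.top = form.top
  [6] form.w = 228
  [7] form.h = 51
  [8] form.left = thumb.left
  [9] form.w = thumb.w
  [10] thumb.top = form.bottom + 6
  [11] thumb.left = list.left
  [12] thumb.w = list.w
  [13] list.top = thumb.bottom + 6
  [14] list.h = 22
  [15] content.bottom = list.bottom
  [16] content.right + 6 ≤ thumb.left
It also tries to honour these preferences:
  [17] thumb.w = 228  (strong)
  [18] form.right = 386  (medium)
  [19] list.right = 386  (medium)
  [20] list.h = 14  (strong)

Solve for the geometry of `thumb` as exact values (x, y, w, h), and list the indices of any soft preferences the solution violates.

1. thumb.x = 158  [form.left = thumb.left]
2. thumb.w = 228  [form.w = thumb.w]
3. thumb.y = 76  [thumb.top = form.bottom + 6]
4. thumb.h = 156  [list.top = thumb.bottom + 6]

thumb = (x=158, y=76, w=228, h=156)
violated soft preferences: 20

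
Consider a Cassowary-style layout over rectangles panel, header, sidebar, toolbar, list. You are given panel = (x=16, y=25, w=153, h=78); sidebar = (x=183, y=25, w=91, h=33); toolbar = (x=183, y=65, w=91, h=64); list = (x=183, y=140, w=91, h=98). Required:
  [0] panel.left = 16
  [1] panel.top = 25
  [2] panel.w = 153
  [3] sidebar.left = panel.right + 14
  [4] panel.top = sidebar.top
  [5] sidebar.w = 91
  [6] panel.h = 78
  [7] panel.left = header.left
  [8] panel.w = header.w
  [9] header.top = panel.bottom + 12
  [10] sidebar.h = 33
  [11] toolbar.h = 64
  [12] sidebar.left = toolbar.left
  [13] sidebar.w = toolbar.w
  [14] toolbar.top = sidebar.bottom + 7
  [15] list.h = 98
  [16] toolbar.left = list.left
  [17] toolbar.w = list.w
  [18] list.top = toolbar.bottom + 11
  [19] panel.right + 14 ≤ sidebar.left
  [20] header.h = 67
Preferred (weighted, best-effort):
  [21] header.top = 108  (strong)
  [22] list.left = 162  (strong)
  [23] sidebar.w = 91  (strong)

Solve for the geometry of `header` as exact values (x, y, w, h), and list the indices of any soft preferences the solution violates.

1. header.x = 16  [panel.left = header.left]
2. header.w = 153  [panel.w = header.w]
3. header.y = 115  [header.top = panel.bottom + 12]
4. header.h = 67  [header.h = 67]

header = (x=16, y=115, w=153, h=67)
violated soft preferences: 21, 22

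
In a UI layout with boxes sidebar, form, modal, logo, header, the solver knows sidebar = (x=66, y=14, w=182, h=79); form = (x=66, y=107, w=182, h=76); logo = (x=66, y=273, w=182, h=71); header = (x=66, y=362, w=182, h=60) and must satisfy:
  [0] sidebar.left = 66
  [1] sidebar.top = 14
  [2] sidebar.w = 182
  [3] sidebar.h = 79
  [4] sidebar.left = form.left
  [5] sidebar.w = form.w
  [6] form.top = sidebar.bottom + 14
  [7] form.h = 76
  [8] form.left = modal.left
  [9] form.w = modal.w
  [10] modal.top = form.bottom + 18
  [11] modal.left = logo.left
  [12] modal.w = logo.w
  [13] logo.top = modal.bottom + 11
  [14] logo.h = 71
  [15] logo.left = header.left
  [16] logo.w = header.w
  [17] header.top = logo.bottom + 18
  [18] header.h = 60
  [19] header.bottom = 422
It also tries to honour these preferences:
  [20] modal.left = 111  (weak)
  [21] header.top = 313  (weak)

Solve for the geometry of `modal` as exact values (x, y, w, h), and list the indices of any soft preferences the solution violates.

1. modal.x = 66  [form.left = modal.left]
2. modal.w = 182  [form.w = modal.w]
3. modal.y = 201  [modal.top = form.bottom + 18]
4. modal.h = 61  [logo.top = modal.bottom + 11]

modal = (x=66, y=201, w=182, h=61)
violated soft preferences: 20, 21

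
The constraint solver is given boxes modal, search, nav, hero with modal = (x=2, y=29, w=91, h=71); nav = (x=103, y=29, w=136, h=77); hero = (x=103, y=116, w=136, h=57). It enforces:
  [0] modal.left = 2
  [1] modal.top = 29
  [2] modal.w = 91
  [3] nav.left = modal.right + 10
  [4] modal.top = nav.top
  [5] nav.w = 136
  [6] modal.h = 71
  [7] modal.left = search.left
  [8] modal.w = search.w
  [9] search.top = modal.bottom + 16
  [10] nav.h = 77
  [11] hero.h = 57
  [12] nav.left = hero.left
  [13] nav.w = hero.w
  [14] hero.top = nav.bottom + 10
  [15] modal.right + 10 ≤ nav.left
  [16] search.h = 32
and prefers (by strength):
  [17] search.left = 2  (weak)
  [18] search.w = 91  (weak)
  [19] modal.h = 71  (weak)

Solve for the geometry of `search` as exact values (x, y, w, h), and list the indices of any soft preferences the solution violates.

search = (x=2, y=116, w=91, h=32)
violated soft preferences: none

1. search.x = 2  [modal.left = search.left]
2. search.w = 91  [modal.w = search.w]
3. search.y = 116  [search.top = modal.bottom + 16]
4. search.h = 32  [search.h = 32]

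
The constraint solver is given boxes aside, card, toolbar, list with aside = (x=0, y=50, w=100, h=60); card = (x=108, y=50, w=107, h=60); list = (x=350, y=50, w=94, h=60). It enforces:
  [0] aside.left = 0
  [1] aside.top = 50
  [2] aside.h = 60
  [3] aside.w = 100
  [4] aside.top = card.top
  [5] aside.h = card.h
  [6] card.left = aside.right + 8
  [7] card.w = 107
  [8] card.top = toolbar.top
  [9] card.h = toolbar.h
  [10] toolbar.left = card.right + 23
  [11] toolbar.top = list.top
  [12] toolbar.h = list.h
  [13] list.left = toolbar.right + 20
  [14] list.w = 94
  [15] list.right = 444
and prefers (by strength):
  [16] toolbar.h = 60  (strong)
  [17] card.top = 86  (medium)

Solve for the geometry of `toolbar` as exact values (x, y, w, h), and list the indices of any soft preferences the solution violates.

1. toolbar.y = 50  [card.top = toolbar.top]
2. toolbar.h = 60  [card.h = toolbar.h]
3. toolbar.x = 238  [toolbar.left = card.right + 23]
4. toolbar.w = 92  [list.left = toolbar.right + 20]

toolbar = (x=238, y=50, w=92, h=60)
violated soft preferences: 17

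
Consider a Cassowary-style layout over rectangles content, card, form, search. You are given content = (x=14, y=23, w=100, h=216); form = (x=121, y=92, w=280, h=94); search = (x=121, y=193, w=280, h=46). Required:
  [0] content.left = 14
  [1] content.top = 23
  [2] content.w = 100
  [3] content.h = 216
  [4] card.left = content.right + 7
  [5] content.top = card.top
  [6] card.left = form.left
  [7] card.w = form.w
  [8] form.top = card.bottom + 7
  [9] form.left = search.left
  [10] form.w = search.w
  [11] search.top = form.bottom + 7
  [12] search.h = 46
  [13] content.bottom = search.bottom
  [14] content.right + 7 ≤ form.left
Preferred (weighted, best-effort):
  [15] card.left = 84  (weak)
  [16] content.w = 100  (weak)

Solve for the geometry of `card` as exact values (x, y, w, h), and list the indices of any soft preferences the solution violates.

1. card.x = 121  [card.left = content.right + 7]
2. card.y = 23  [content.top = card.top]
3. card.w = 280  [card.w = form.w]
4. card.h = 62  [form.top = card.bottom + 7]

card = (x=121, y=23, w=280, h=62)
violated soft preferences: 15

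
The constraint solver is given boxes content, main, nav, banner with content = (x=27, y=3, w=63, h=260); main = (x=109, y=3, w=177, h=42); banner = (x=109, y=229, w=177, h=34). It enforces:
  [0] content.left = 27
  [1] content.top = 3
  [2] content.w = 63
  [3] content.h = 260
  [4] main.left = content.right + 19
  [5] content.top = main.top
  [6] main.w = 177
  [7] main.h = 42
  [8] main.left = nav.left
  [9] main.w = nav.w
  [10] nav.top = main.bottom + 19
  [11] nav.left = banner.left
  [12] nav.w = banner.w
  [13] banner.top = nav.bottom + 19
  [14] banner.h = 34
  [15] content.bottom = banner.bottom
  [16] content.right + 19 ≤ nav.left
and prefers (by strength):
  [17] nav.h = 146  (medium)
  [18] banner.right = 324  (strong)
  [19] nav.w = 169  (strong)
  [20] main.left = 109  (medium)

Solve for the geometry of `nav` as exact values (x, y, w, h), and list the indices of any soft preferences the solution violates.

nav = (x=109, y=64, w=177, h=146)
violated soft preferences: 18, 19

1. nav.x = 109  [main.left = nav.left]
2. nav.w = 177  [main.w = nav.w]
3. nav.y = 64  [nav.top = main.bottom + 19]
4. nav.h = 146  [banner.top = nav.bottom + 19]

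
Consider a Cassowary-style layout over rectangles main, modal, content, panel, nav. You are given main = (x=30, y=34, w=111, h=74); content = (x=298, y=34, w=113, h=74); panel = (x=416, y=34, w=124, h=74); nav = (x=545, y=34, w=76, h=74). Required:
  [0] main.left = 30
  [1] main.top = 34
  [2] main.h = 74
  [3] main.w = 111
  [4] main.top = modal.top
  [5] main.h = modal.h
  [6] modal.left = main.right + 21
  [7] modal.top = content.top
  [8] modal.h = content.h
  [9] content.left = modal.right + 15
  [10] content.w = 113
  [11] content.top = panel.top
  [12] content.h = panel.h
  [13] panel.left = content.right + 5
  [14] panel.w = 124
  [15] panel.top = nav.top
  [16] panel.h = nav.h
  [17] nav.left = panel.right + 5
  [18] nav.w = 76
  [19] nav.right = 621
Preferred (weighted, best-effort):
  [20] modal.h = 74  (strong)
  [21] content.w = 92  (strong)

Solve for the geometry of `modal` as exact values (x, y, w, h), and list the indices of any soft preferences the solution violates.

modal = (x=162, y=34, w=121, h=74)
violated soft preferences: 21

1. modal.y = 34  [main.top = modal.top]
2. modal.h = 74  [main.h = modal.h]
3. modal.x = 162  [modal.left = main.right + 21]
4. modal.w = 121  [content.left = modal.right + 15]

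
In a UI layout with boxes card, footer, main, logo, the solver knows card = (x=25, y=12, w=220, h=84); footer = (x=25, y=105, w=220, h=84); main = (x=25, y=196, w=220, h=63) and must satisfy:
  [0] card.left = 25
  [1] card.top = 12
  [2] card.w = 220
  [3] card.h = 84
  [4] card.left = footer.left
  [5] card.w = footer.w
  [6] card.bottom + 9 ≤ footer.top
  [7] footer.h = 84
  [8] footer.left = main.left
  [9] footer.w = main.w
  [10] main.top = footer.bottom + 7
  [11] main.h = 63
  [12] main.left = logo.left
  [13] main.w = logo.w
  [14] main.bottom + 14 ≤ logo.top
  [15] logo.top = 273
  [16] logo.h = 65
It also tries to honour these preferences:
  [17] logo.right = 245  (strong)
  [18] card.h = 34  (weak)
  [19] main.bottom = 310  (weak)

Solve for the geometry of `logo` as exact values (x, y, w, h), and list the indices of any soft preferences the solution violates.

logo = (x=25, y=273, w=220, h=65)
violated soft preferences: 18, 19

1. logo.x = 25  [main.left = logo.left]
2. logo.w = 220  [main.w = logo.w]
3. logo.y = 273  [logo.top = 273]
4. logo.h = 65  [logo.h = 65]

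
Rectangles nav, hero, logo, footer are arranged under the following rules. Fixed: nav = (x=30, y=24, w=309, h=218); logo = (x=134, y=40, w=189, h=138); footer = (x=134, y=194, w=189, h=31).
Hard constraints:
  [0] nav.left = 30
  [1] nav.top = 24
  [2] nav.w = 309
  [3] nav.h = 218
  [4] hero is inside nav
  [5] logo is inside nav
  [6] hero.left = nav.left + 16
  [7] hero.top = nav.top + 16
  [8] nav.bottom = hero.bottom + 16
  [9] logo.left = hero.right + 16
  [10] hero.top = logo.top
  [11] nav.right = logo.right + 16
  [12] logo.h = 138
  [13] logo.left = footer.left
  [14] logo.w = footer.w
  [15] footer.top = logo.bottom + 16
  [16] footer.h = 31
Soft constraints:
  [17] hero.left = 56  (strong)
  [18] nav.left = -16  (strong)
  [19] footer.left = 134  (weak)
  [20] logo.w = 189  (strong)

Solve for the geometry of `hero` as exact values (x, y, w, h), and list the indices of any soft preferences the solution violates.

hero = (x=46, y=40, w=72, h=186)
violated soft preferences: 17, 18

1. hero.x = 46  [hero.left = nav.left + 16]
2. hero.y = 40  [hero.top = nav.top + 16]
3. hero.h = 186  [nav.bottom = hero.bottom + 16]
4. hero.w = 72  [logo.left = hero.right + 16]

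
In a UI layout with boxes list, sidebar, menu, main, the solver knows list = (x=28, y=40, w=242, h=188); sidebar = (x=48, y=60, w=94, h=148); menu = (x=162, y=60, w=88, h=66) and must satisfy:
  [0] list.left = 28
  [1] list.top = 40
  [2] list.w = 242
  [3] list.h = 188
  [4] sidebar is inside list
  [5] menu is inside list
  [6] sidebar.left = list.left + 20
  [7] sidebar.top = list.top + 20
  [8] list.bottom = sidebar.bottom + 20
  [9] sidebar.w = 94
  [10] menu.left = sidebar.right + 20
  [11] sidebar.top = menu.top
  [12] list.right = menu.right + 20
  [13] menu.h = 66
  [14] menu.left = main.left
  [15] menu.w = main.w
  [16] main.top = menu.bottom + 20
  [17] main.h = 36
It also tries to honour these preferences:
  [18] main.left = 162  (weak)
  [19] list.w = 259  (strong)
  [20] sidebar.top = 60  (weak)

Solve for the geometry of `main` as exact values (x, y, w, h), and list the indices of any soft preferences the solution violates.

1. main.x = 162  [menu.left = main.left]
2. main.w = 88  [menu.w = main.w]
3. main.y = 146  [main.top = menu.bottom + 20]
4. main.h = 36  [main.h = 36]

main = (x=162, y=146, w=88, h=36)
violated soft preferences: 19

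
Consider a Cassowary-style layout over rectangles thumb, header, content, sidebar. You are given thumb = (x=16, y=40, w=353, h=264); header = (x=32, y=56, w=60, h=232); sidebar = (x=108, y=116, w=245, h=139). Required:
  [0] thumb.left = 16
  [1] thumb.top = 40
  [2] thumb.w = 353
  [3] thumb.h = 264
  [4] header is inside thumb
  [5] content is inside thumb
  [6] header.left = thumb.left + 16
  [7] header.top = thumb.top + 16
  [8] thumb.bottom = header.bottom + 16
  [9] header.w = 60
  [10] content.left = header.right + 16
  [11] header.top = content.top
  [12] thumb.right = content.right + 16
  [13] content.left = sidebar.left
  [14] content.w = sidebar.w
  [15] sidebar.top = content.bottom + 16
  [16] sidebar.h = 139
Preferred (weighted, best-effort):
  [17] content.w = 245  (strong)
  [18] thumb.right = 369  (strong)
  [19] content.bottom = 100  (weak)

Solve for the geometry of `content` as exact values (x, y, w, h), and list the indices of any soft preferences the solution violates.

content = (x=108, y=56, w=245, h=44)
violated soft preferences: none

1. content.x = 108  [content.left = header.right + 16]
2. content.y = 56  [header.top = content.top]
3. content.w = 245  [thumb.right = content.right + 16]
4. content.h = 44  [sidebar.top = content.bottom + 16]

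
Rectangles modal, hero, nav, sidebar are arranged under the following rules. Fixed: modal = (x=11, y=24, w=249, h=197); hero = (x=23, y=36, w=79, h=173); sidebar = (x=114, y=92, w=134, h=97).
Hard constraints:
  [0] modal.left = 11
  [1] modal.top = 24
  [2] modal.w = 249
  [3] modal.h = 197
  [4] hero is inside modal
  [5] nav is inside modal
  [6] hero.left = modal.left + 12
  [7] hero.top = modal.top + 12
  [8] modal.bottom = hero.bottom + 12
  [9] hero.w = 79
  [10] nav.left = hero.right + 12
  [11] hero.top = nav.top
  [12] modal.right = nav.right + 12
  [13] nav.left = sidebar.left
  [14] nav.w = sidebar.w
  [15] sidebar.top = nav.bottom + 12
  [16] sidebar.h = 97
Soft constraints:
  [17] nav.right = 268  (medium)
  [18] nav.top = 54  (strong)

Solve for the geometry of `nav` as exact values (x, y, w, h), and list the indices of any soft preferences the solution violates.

nav = (x=114, y=36, w=134, h=44)
violated soft preferences: 17, 18

1. nav.x = 114  [nav.left = hero.right + 12]
2. nav.y = 36  [hero.top = nav.top]
3. nav.w = 134  [modal.right = nav.right + 12]
4. nav.h = 44  [sidebar.top = nav.bottom + 12]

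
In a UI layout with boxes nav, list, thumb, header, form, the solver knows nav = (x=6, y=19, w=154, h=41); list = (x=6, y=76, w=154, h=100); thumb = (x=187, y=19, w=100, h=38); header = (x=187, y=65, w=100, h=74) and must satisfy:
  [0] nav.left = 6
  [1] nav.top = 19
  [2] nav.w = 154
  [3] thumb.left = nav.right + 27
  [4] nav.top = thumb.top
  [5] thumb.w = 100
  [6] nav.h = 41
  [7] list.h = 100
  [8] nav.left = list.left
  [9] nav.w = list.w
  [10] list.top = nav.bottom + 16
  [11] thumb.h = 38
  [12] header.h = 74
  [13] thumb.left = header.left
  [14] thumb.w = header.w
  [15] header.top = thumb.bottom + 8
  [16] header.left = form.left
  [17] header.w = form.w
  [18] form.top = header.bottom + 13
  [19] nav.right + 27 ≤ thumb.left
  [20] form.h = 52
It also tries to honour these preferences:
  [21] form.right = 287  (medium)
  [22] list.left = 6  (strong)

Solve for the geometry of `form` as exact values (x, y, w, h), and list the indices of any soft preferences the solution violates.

1. form.x = 187  [header.left = form.left]
2. form.w = 100  [header.w = form.w]
3. form.y = 152  [form.top = header.bottom + 13]
4. form.h = 52  [form.h = 52]

form = (x=187, y=152, w=100, h=52)
violated soft preferences: none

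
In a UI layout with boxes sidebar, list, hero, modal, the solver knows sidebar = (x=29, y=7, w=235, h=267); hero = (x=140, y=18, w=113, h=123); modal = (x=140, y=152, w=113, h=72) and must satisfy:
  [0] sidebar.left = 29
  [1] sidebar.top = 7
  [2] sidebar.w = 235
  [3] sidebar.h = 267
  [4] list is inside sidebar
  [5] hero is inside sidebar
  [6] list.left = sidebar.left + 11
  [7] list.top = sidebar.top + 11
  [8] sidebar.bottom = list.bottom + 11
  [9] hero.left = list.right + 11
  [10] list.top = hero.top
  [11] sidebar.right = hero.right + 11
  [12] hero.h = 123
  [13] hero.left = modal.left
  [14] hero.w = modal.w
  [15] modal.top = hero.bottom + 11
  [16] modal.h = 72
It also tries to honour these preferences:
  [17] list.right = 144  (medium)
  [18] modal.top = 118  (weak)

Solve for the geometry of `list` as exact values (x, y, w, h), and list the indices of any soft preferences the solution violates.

1. list.x = 40  [list.left = sidebar.left + 11]
2. list.y = 18  [list.top = sidebar.top + 11]
3. list.h = 245  [sidebar.bottom = list.bottom + 11]
4. list.w = 89  [hero.left = list.right + 11]

list = (x=40, y=18, w=89, h=245)
violated soft preferences: 17, 18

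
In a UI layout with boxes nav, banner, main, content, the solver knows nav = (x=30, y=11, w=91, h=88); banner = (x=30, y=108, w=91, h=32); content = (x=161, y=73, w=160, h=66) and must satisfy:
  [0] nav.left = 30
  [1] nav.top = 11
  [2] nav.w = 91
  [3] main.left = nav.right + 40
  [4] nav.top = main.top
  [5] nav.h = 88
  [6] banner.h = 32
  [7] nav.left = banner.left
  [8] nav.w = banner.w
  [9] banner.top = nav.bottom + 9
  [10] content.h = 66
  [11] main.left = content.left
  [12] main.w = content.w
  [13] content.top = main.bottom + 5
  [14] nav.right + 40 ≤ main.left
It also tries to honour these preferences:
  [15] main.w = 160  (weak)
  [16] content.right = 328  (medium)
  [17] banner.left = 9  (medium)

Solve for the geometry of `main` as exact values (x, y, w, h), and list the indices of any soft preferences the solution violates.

main = (x=161, y=11, w=160, h=57)
violated soft preferences: 16, 17

1. main.x = 161  [main.left = nav.right + 40]
2. main.y = 11  [nav.top = main.top]
3. main.w = 160  [main.w = content.w]
4. main.h = 57  [content.top = main.bottom + 5]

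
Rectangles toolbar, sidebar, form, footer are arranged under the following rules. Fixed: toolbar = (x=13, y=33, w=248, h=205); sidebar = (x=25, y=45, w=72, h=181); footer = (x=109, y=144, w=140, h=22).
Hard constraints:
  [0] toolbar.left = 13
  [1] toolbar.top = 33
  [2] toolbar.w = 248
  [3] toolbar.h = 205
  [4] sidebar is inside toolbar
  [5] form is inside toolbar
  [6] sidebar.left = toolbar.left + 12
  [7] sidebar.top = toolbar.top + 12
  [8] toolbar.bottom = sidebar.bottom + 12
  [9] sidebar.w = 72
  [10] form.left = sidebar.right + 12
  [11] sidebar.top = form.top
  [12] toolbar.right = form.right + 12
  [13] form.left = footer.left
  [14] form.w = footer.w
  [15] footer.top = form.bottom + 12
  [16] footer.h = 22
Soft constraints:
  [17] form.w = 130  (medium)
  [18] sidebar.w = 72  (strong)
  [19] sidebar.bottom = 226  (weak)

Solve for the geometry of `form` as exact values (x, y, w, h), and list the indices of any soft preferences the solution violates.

1. form.x = 109  [form.left = sidebar.right + 12]
2. form.y = 45  [sidebar.top = form.top]
3. form.w = 140  [toolbar.right = form.right + 12]
4. form.h = 87  [footer.top = form.bottom + 12]

form = (x=109, y=45, w=140, h=87)
violated soft preferences: 17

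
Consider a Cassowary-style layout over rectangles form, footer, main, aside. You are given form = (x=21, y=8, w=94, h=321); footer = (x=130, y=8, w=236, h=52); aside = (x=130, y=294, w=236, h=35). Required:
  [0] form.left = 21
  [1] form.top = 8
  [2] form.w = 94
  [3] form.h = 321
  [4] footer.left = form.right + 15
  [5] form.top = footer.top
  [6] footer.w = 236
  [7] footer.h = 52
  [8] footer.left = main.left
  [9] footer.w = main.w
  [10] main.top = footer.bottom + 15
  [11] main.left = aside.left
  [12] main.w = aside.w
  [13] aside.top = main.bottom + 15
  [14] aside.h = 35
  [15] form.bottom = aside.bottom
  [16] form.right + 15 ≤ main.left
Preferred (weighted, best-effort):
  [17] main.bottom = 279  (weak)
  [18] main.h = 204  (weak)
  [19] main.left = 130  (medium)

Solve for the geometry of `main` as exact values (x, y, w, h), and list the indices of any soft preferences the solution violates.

main = (x=130, y=75, w=236, h=204)
violated soft preferences: none

1. main.x = 130  [footer.left = main.left]
2. main.w = 236  [footer.w = main.w]
3. main.y = 75  [main.top = footer.bottom + 15]
4. main.h = 204  [aside.top = main.bottom + 15]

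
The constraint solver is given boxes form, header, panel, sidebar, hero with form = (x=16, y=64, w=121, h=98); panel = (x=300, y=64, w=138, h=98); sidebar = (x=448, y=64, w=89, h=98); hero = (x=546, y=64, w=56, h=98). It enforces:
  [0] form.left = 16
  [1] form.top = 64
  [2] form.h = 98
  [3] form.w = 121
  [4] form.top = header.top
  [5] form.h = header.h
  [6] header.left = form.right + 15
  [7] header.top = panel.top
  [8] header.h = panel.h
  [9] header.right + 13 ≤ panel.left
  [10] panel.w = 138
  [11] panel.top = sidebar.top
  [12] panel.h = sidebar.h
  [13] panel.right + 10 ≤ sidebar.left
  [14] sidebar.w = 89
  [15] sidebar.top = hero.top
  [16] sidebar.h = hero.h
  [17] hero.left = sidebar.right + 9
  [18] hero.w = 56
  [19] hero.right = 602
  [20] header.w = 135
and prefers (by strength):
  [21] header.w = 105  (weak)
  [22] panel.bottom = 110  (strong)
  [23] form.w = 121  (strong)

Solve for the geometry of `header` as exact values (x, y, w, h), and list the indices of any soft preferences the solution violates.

1. header.y = 64  [form.top = header.top]
2. header.h = 98  [form.h = header.h]
3. header.x = 152  [header.left = form.right + 15]
4. header.w = 135  [header.w = 135]

header = (x=152, y=64, w=135, h=98)
violated soft preferences: 21, 22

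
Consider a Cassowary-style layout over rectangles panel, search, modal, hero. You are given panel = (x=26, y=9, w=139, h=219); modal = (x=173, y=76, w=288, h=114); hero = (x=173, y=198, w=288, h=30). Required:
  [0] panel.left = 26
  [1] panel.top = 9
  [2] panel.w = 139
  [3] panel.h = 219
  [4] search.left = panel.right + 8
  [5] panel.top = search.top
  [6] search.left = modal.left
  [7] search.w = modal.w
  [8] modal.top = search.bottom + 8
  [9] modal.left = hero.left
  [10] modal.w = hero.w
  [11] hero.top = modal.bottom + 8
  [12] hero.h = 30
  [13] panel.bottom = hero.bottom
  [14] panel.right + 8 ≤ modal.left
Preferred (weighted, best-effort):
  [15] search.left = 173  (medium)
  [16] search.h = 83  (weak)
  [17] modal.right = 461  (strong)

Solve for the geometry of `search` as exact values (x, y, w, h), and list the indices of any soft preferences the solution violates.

1. search.x = 173  [search.left = panel.right + 8]
2. search.y = 9  [panel.top = search.top]
3. search.w = 288  [search.w = modal.w]
4. search.h = 59  [modal.top = search.bottom + 8]

search = (x=173, y=9, w=288, h=59)
violated soft preferences: 16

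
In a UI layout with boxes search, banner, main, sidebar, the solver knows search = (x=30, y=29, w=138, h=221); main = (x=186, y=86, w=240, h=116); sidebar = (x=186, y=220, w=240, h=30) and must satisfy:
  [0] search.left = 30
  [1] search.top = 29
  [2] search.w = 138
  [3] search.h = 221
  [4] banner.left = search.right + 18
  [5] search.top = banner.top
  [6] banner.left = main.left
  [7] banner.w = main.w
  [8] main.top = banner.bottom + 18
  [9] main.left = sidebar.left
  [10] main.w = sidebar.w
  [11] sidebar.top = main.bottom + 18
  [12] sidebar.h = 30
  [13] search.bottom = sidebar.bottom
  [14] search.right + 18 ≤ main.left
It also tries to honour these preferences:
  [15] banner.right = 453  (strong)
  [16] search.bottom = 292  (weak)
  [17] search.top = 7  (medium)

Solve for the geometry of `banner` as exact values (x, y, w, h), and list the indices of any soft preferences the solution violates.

banner = (x=186, y=29, w=240, h=39)
violated soft preferences: 15, 16, 17

1. banner.x = 186  [banner.left = search.right + 18]
2. banner.y = 29  [search.top = banner.top]
3. banner.w = 240  [banner.w = main.w]
4. banner.h = 39  [main.top = banner.bottom + 18]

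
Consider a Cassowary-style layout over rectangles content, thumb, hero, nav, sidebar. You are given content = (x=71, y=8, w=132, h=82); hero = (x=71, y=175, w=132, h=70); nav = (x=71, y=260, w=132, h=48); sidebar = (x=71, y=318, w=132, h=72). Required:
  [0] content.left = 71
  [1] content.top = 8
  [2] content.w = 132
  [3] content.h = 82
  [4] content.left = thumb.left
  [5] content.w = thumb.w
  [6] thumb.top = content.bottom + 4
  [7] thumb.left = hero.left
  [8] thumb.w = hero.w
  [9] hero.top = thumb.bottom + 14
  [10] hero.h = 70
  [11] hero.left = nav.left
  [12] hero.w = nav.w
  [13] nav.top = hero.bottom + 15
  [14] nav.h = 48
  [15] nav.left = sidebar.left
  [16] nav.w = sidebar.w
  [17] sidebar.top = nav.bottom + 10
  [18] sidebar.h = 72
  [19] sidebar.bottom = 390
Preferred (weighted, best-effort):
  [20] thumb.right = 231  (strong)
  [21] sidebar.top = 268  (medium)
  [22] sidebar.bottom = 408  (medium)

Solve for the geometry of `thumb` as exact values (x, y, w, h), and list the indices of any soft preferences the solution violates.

1. thumb.x = 71  [content.left = thumb.left]
2. thumb.w = 132  [content.w = thumb.w]
3. thumb.y = 94  [thumb.top = content.bottom + 4]
4. thumb.h = 67  [hero.top = thumb.bottom + 14]

thumb = (x=71, y=94, w=132, h=67)
violated soft preferences: 20, 21, 22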